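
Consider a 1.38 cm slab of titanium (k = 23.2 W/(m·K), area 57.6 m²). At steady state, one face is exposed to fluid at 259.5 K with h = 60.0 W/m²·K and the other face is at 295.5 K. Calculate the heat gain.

Q = 120 kW

Resistance network (inner→outer):
  R_conv,in = 1/(hA) = 1/(60.0·57.6) = 2.894×10^-4 K/W
  R_titanium = L/(kA) = 0.0138/(23.2·57.6) = 1.033×10^-5 K/W
ΣR = 2.894×10^-4 + 1.033×10^-5 = 2.997×10^-4 K/W
Q = ΔT/ΣR = (259.5 K − 295.5 K)/2.997×10^-4 = -1.20×10^5 W
(Negative Q ⇒ heat flows inward; heat gain = 1.20×10^5 W.)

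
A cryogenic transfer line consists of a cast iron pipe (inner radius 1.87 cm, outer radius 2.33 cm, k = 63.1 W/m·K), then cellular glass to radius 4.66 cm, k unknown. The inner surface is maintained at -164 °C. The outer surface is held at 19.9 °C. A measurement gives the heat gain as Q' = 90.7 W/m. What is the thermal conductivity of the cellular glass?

k = 0.0544 W/m·K

ΣR = ΔT/Q' = |-164 − 19.9|/90.7 = 2.028 m·K/W
Known resistances:
  R'_cast iron = ln(0.0233/0.0187)/(2πk) = 0.2199/(2π·63.1) = 5.547×10^-4 m·K/W
R_cellular glass = ΣR − ΣR_known = 2.028 − 5.547×10^-4 = 2.027 m·K/W
ln(r₂/r₁)/(2πk) = 2.027 ⇒ k = 0.6931/(2π·2.027) = 0.0544 W/m·K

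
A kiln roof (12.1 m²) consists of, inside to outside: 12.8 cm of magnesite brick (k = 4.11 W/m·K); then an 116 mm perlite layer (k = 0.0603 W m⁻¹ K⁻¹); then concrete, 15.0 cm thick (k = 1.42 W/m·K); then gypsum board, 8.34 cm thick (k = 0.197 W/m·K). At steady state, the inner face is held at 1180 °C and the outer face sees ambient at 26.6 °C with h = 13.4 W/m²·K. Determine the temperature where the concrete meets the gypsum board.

Treat each layer as a resistance in series:
  R_magnesite brick = L/(kA) = 0.128/(4.11·12.1) = 0.002574 K/W
  R_perlite = L/(kA) = 0.116/(0.0603·12.1) = 0.1590 K/W
  R_concrete = L/(kA) = 0.150/(1.42·12.1) = 0.008730 K/W
  R_gypsum board = L/(kA) = 0.0834/(0.197·12.1) = 0.03499 K/W
  R_conv,out = 1/(hA) = 1/(13.4·12.1) = 0.006168 K/W
ΣR = 0.002574 + 0.1590 + 0.008730 + 0.03499 + 0.006168 = 0.2115 K/W
Q = ΔT/ΣR = (1180 °C − 26.6 °C)/0.2115 = 5453 W
From the inner boundary to the concrete/gypsum board interface, ΣR_partial = 0.1703 K/W.
T_interface = T_in − Q·ΣR_partial = 1180 °C − (5453)(0.1703) = 251 °C

T = 251 °C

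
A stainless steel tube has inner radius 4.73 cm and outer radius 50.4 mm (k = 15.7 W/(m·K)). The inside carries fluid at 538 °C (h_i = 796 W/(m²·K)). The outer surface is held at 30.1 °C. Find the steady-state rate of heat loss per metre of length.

Q' = 104 kW/m

Treat each layer as a resistance in series:
  R'_conv,in = 1/(2πr h) = 1/(2π·0.0473·796) = 0.004227 m·K/W
  R'_stainless steel = ln(0.0504/0.0473)/(2πk) = 0.06348/(2π·15.7) = 6.435×10^-4 m·K/W
ΣR = 0.004227 + 6.435×10^-4 = 0.004870 m·K/W
Q' = ΔT/ΣR = (538 °C − 30.1 °C)/0.004870 = 1.04×10^5 W/m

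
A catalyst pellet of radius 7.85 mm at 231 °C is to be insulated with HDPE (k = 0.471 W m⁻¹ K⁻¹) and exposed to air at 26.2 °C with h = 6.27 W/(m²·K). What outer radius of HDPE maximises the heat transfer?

For a sphere, r_cr = 2k_ins/h = 2·0.471/6.27 = 0.150 m = 15.0 cm

r_cr = 15.0 cm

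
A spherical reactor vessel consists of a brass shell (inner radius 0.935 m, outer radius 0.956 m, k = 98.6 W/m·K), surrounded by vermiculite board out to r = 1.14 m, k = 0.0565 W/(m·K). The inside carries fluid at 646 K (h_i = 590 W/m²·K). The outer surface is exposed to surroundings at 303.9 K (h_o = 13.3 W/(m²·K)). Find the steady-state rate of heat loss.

Series thermal resistances, inner to outer:
  R_conv,in = 1/(4πr²h) = 1/(4π·0.935²·590) = 1.543×10^-4 K/W
  R_brass = (1/0.935 − 1/0.956)/(4πk) = 0.02349/(4π·98.6) = 1.896×10^-5 K/W
  R_vermiculite board = (1/0.956 − 1/1.14)/(4πk) = 0.1688/(4π·0.0565) = 0.2378 K/W
  R_conv,out = 1/(4πr²h) = 1/(4π·1.14²·13.3) = 0.004604 K/W
ΣR = 1.543×10^-4 + 1.896×10^-5 + 0.2378 + 0.004604 = 0.2426 K/W
Q = ΔT/ΣR = (646 K − 303.9 K)/0.2426 = 1410 W

Q = 1410 W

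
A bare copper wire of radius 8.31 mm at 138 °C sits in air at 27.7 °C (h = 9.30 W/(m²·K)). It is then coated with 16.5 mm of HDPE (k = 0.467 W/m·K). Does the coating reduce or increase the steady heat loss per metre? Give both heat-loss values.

increases: 53.6 → 104 W/m

Critical radius for a cylinder: r_cr = k/h = 0.0502 m = 5.02 cm.
Outer radius after coating: r₂ = 0.00831 + 0.0165 = 0.02481 m.
Since r₁ < r_cr and r₂ ≤ r_cr, the coating moves toward the maximum at r_cr — heat loss rises.
Bare: R = 1/(2πr₁h) = 2.059 m·K/W; Q = 110.3/2.059 = 53.6 W/m.
Coated: R = R_cond + R_conv = 1.063 m·K/W; Q = 110.3/1.063 = 104 W/m.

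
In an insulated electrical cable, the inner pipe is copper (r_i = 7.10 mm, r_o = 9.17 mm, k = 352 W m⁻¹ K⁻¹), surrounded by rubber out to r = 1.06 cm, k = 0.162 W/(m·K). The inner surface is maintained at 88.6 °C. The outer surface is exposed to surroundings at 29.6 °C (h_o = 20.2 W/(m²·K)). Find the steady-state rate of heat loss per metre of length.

Q' = 66.6 W/m

Treat each layer as a resistance in series:
  R'_copper = ln(0.00917/0.00710)/(2πk) = 0.2558/(2π·352) = 1.157×10^-4 m·K/W
  R'_rubber = ln(0.0106/0.00917)/(2πk) = 0.1449/(2π·0.162) = 0.1424 m·K/W
  R'_conv,out = 1/(2πr h) = 1/(2π·0.0106·20.2) = 0.7433 m·K/W
ΣR = 1.157×10^-4 + 0.1424 + 0.7433 = 0.8858 m·K/W
Q' = ΔT/ΣR = (88.6 °C − 29.6 °C)/0.8858 = 66.6 W/m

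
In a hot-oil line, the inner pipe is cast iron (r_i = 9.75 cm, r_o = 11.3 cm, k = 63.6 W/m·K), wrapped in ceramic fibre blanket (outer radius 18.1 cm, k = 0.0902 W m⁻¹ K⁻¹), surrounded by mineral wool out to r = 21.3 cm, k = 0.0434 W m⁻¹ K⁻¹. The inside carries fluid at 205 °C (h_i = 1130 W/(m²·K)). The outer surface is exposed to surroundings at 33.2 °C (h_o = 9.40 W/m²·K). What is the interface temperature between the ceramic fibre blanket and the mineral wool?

Series thermal resistances, inner to outer:
  R'_conv,in = 1/(2πr h) = 1/(2π·0.0975·1130) = 0.001445 m·K/W
  R'_cast iron = ln(0.113/0.0975)/(2πk) = 0.1475/(2π·63.6) = 3.692×10^-4 m·K/W
  R'_ceramic fibre blanket = ln(0.181/0.113)/(2πk) = 0.4711/(2π·0.0902) = 0.8313 m·K/W
  R'_mineral wool = ln(0.213/0.181)/(2πk) = 0.1628/(2π·0.0434) = 0.5970 m·K/W
  R'_conv,out = 1/(2πr h) = 1/(2π·0.213·9.40) = 0.07949 m·K/W
ΣR = 0.001445 + 3.692×10^-4 + 0.8313 + 0.5970 + 0.07949 = 1.510 m·K/W
Q' = ΔT/ΣR = (205 °C − 33.2 °C)/1.510 = 113.8 W/m
From the inner boundary to the ceramic fibre blanket/mineral wool interface, ΣR_partial = 0.8331 m·K/W.
T_interface = T_in − Q'·ΣR_partial = 205 °C − (113.8)(0.8331) = 110 °C

T = 110 °C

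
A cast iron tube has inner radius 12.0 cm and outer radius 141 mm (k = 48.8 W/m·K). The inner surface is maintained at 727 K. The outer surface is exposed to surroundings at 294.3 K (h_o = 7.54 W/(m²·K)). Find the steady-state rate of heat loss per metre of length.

Treat each layer as a resistance in series:
  R'_cast iron = ln(0.141/0.120)/(2πk) = 0.1613/(2π·48.8) = 5.260×10^-4 m·K/W
  R'_conv,out = 1/(2πr h) = 1/(2π·0.141·7.54) = 0.1497 m·K/W
ΣR = 5.260×10^-4 + 0.1497 = 0.1502 m·K/W
Q' = ΔT/ΣR = (727 K − 294.3 K)/0.1502 = 2880 W/m

Q' = 2.88 kW/m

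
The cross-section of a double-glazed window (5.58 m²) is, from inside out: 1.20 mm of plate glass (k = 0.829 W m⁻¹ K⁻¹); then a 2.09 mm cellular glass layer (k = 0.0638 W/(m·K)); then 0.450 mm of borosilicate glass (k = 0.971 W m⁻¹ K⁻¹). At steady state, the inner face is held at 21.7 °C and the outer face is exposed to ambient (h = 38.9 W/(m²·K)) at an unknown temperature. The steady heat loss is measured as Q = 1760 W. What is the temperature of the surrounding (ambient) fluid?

Sum the resistances:
  R_plate glass = L/(kA) = 0.00120/(0.829·5.58) = 2.594×10^-4 K/W
  R_cellular glass = L/(kA) = 0.00209/(0.0638·5.58) = 0.005871 K/W
  R_borosilicate glass = L/(kA) = 4.50×10^-4/(0.971·5.58) = 8.305×10^-5 K/W
  R_conv,out = 1/(hA) = 1/(38.9·5.58) = 0.004607 K/W
ΣR = 0.01082 K/W
ΔT = Q·ΣR = 1760 × 0.01082 = 19.04 K
Heat flows outward, so T_out = T_in − ΔT = 21.7 − 19.04 = 2.66 °C

T_out = 2.66 °C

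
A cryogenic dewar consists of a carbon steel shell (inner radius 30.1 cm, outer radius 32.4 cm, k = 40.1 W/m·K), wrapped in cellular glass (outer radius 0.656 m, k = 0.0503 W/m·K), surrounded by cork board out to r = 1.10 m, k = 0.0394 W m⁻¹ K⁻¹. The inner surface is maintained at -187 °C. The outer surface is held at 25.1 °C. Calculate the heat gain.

Q = 57.1 W

Series thermal resistances, inner to outer:
  R_carbon steel = (1/0.301 − 1/0.324)/(4πk) = 0.2358/(4π·40.1) = 4.680×10^-4 K/W
  R_cellular glass = (1/0.324 − 1/0.656)/(4πk) = 1.562/(4π·0.0503) = 2.471 K/W
  R_cork board = (1/0.656 − 1/1.10)/(4πk) = 0.6153/(4π·0.0394) = 1.243 K/W
ΣR = 4.680×10^-4 + 2.471 + 1.243 = 3.714 K/W
Q = ΔT/ΣR = (-187 °C − 25.1 °C)/3.714 = -57.1 W
(Negative Q ⇒ heat flows inward; heat gain = 57.1 W.)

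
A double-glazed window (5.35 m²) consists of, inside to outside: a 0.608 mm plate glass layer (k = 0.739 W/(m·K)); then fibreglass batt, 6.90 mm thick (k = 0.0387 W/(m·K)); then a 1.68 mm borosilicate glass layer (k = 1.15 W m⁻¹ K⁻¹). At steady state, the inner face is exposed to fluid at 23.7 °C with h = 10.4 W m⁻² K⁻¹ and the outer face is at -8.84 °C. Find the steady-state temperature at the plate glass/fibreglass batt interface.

T = 12.3 °C

Series thermal resistances, inner to outer:
  R_conv,in = 1/(hA) = 1/(10.4·5.35) = 0.01797 K/W
  R_plate glass = L/(kA) = 6.08×10^-4/(0.739·5.35) = 1.538×10^-4 K/W
  R_fibreglass batt = L/(kA) = 0.00690/(0.0387·5.35) = 0.03333 K/W
  R_borosilicate glass = L/(kA) = 0.00168/(1.15·5.35) = 2.731×10^-4 K/W
ΣR = 0.01797 + 1.538×10^-4 + 0.03333 + 2.731×10^-4 = 0.05173 K/W
Q = ΔT/ΣR = (23.7 °C − -8.84 °C)/0.05173 = 629.0 W
From the inner boundary to the plate glass/fibreglass batt interface, ΣR_partial = 0.01812 K/W.
T_interface = T_in − Q·ΣR_partial = 23.7 °C − (629.0)(0.01812) = 12.3 °C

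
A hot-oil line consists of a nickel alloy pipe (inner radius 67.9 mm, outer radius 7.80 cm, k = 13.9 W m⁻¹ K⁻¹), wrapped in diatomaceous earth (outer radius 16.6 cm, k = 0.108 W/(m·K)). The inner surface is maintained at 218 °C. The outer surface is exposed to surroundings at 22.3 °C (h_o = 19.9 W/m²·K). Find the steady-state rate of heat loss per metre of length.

Q' = 168 W/m

Resistance network (inner→outer):
  R'_nickel alloy = ln(0.0780/0.0679)/(2πk) = 0.1387/(2π·13.9) = 0.001588 m·K/W
  R'_diatomaceous earth = ln(0.166/0.0780)/(2πk) = 0.7553/(2π·0.108) = 1.113 m·K/W
  R'_conv,out = 1/(2πr h) = 1/(2π·0.166·19.9) = 0.04818 m·K/W
ΣR = 0.001588 + 1.113 + 0.04818 = 1.163 m·K/W
Q' = ΔT/ΣR = (218 °C − 22.3 °C)/1.163 = 168 W/m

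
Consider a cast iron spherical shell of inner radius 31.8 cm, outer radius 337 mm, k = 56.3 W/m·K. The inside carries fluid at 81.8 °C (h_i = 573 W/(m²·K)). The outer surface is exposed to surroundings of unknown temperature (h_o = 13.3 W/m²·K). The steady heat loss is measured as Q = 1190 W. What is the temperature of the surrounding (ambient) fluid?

Series resistances:
  R_conv,in = 1/(4πr²h) = 1/(4π·0.318²·573) = 0.001373 K/W
  R_cast iron = (1/0.318 − 1/0.337)/(4πk) = 0.1773/(4π·56.3) = 2.506×10^-4 K/W
  R_conv,out = 1/(4πr²h) = 1/(4π·0.337²·13.3) = 0.05268 K/W
ΣR = 0.05431 K/W
ΔT = Q·ΣR = 1190 × 0.05431 = 64.63 K
Heat flows outward, so T_out = T_in − ΔT = 81.8 − 64.63 = 17.2 °C

T_out = 17.2 °C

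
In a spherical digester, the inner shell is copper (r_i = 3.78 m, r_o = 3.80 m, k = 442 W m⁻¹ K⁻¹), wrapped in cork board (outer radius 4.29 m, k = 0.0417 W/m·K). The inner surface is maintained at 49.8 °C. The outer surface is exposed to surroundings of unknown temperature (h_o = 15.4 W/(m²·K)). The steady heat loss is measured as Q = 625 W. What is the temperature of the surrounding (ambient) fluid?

Sum the resistances:
  R_copper = (1/3.78 − 1/3.80)/(4πk) = 0.001392/(4π·442) = 2.507×10^-7 K/W
  R_cork board = (1/3.80 − 1/4.29)/(4πk) = 0.03006/(4π·0.0417) = 0.05736 K/W
  R_conv,out = 1/(4πr²h) = 1/(4π·4.29²·15.4) = 2.808×10^-4 K/W
ΣR = 0.05764 K/W
ΔT = Q·ΣR = 625 × 0.05764 = 36.02 K
Heat flows outward, so T_out = T_in − ΔT = 49.8 − 36.02 = 13.8 °C

T_out = 13.8 °C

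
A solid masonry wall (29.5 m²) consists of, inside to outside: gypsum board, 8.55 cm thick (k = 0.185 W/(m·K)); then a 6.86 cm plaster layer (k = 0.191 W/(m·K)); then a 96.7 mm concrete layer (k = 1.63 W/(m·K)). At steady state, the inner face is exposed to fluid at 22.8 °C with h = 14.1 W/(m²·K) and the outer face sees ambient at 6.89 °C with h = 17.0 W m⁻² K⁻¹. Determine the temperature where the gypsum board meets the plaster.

T = 14.4 °C

Series thermal resistances, inner to outer:
  R_conv,in = 1/(hA) = 1/(14.1·29.5) = 0.002404 K/W
  R_gypsum board = L/(kA) = 0.0855/(0.185·29.5) = 0.01567 K/W
  R_plaster = L/(kA) = 0.0686/(0.191·29.5) = 0.01217 K/W
  R_concrete = L/(kA) = 0.0967/(1.63·29.5) = 0.002011 K/W
  R_conv,out = 1/(hA) = 1/(17.0·29.5) = 0.001994 K/W
ΣR = 0.002404 + 0.01567 + 0.01217 + 0.002011 + 0.001994 = 0.03425 K/W
Q = ΔT/ΣR = (22.8 °C − 6.89 °C)/0.03425 = 464.5 W
From the inner boundary to the gypsum board/plaster interface, ΣR_partial = 0.01807 K/W.
T_interface = T_in − Q·ΣR_partial = 22.8 °C − (464.5)(0.01807) = 14.4 °C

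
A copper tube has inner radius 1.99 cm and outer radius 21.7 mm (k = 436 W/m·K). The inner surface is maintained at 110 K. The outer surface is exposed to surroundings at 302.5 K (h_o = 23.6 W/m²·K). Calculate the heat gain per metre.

Treat each layer as a resistance in series:
  R'_copper = ln(0.0217/0.0199)/(2πk) = 0.08659/(2π·436) = 3.161×10^-5 m·K/W
  R'_conv,out = 1/(2πr h) = 1/(2π·0.0217·23.6) = 0.3108 m·K/W
ΣR = 3.161×10^-5 + 0.3108 = 0.3108 m·K/W
Q' = ΔT/ΣR = (110 K − 302.5 K)/0.3108 = -619 W/m
(Negative Q' ⇒ heat flows inward; heat gain = 619 W/m.)

Q' = 619 W/m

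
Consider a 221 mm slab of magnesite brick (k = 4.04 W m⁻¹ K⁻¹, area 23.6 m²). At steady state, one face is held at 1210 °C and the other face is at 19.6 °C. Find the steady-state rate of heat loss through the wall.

Q = kA·ΔT/L = 4.04 × 23.6 × |1210 °C − 19.6 °C| / 0.221 = 5.14×10^5 W

Q = 514 kW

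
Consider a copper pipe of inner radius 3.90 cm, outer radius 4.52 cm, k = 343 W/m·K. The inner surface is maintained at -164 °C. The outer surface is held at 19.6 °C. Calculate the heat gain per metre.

Q' = 2.68×10^6 W/m

Q' = 2πk·ΔT/ln(r₂/r₁) = 2π × 343 × 183.6 / ln(0.0452/0.0390) = 2.68×10^6 W/m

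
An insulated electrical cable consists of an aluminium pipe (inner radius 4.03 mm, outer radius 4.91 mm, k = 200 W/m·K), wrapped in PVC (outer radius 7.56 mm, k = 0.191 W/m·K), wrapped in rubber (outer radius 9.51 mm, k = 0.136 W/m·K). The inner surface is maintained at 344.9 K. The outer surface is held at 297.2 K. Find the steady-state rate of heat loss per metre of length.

Resistance network (inner→outer):
  R'_aluminium = ln(0.00491/0.00403)/(2πk) = 0.1975/(2π·200) = 1.572×10^-4 m·K/W
  R'_PVC = ln(0.00756/0.00491)/(2πk) = 0.4316/(2π·0.191) = 0.3596 m·K/W
  R'_rubber = ln(0.00951/0.00756)/(2πk) = 0.2295/(2π·0.136) = 0.2685 m·K/W
ΣR = 1.572×10^-4 + 0.3596 + 0.2685 = 0.6283 m·K/W
Q' = ΔT/ΣR = (344.9 K − 297.2 K)/0.6283 = 75.9 W/m

Q' = 75.9 W/m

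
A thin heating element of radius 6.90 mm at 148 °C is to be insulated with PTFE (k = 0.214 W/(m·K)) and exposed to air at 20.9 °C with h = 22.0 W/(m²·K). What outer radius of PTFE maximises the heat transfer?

r_cr = 0.973 cm

For a cylinder, r_cr = k_ins/h = 0.214/22.0 = 0.00973 m = 0.973 cm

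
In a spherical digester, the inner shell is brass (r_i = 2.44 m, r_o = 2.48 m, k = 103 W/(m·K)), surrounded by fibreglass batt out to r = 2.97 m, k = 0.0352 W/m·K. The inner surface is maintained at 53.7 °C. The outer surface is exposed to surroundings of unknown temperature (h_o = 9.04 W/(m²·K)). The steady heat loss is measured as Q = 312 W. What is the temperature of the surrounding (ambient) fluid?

Series resistances:
  R_brass = (1/2.44 − 1/2.48)/(4πk) = 0.006610/(4π·103) = 5.107×10^-6 K/W
  R_fibreglass batt = (1/2.48 − 1/2.97)/(4πk) = 0.06653/(4π·0.0352) = 0.1504 K/W
  R_conv,out = 1/(4πr²h) = 1/(4π·2.97²·9.04) = 9.980×10^-4 K/W
ΣR = 0.1514 K/W
ΔT = Q·ΣR = 312 × 0.1514 = 47.24 K
Heat flows outward, so T_out = T_in − ΔT = 53.7 − 47.24 = 6.46 °C

T_out = 6.46 °C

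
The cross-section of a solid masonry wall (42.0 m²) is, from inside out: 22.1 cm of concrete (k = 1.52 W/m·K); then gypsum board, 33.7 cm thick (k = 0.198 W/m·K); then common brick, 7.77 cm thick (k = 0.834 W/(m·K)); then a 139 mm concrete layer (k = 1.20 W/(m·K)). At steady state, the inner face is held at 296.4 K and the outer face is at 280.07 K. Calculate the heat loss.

Series thermal resistances, inner to outer:
  R_concrete = L/(kA) = 0.221/(1.52·42.0) = 0.003462 K/W
  R_gypsum board = L/(kA) = 0.337/(0.198·42.0) = 0.04052 K/W
  R_common brick = L/(kA) = 0.0777/(0.834·42.0) = 0.002218 K/W
  R_concrete = L/(kA) = 0.139/(1.20·42.0) = 0.002758 K/W
ΣR = 0.003462 + 0.04052 + 0.002218 + 0.002758 = 0.04896 K/W
Q = ΔT/ΣR = (296.4 K − 280.07 K)/0.04896 = 334 W

Q = 334 W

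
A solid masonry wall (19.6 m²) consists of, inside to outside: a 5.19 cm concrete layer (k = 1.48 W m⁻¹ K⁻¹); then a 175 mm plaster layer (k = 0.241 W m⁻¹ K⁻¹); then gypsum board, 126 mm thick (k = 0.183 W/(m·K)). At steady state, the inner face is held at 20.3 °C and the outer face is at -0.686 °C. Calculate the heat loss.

Q = 284 W

Treat each layer as a resistance in series:
  R_concrete = L/(kA) = 0.0519/(1.48·19.6) = 0.001789 K/W
  R_plaster = L/(kA) = 0.175/(0.241·19.6) = 0.03705 K/W
  R_gypsum board = L/(kA) = 0.126/(0.183·19.6) = 0.03513 K/W
ΣR = 0.001789 + 0.03705 + 0.03513 = 0.07397 K/W
Q = ΔT/ΣR = (20.3 °C − -0.686 °C)/0.07397 = 284 W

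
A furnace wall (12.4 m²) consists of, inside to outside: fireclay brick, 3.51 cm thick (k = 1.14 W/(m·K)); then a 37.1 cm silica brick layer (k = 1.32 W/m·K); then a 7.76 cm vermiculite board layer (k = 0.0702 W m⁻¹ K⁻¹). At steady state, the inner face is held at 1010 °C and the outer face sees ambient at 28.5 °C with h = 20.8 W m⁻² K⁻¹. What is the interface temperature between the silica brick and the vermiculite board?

Resistance network (inner→outer):
  R_fireclay brick = L/(kA) = 0.0351/(1.14·12.4) = 0.002483 K/W
  R_silica brick = L/(kA) = 0.371/(1.32·12.4) = 0.02267 K/W
  R_vermiculite board = L/(kA) = 0.0776/(0.0702·12.4) = 0.08915 K/W
  R_conv,out = 1/(hA) = 1/(20.8·12.4) = 0.003877 K/W
ΣR = 0.002483 + 0.02267 + 0.08915 + 0.003877 = 0.1182 K/W
Q = ΔT/ΣR = (1010 °C − 28.5 °C)/0.1182 = 8304 W
From the inner boundary to the silica brick/vermiculite board interface, ΣR_partial = 0.02515 K/W.
T_interface = T_in − Q·ΣR_partial = 1010 °C − (8304)(0.02515) = 801 °C

T = 801 °C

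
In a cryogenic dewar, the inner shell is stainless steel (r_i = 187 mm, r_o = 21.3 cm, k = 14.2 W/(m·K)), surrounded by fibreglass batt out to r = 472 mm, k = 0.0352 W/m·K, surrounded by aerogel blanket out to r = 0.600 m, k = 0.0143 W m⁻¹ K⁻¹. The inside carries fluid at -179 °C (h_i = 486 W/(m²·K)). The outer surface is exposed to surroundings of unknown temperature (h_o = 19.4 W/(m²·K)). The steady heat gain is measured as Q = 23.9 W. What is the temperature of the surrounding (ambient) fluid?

Sum the resistances:
  R_conv,in = 1/(4πr²h) = 1/(4π·0.187²·486) = 0.004682 K/W
  R_stainless steel = (1/0.187 − 1/0.213)/(4πk) = 0.6528/(4π·14.2) = 0.003658 K/W
  R_fibreglass batt = (1/0.213 − 1/0.472)/(4πk) = 2.576/(4π·0.0352) = 5.824 K/W
  R_aerogel blanket = (1/0.472 − 1/0.600)/(4πk) = 0.4520/(4π·0.0143) = 2.515 K/W
  R_conv,out = 1/(4πr²h) = 1/(4π·0.600²·19.4) = 0.01139 K/W
ΣR = 8.359 K/W
ΔT = Q·ΣR = 23.9 × 8.359 = 199.8 K
Heat flows inward, so T_out = T_in + ΔT = -179 + 199.8 = 20.8 °C

T_out = 20.8 °C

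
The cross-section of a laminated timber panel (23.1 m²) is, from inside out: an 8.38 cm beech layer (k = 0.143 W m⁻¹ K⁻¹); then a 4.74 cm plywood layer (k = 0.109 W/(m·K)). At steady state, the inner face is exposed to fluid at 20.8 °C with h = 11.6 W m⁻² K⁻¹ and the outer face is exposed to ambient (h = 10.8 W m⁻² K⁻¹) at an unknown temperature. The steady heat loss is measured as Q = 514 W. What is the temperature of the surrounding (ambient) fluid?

T_out = -5.89 °C

Series resistances:
  R_conv,in = 1/(hA) = 1/(11.6·23.1) = 0.003732 K/W
  R_beech = L/(kA) = 0.0838/(0.143·23.1) = 0.02537 K/W
  R_plywood = L/(kA) = 0.0474/(0.109·23.1) = 0.01883 K/W
  R_conv,out = 1/(hA) = 1/(10.8·23.1) = 0.004008 K/W
ΣR = 0.05193 K/W
ΔT = Q·ΣR = 514 × 0.05193 = 26.69 K
Heat flows outward, so T_out = T_in − ΔT = 20.8 − 26.69 = -5.89 °C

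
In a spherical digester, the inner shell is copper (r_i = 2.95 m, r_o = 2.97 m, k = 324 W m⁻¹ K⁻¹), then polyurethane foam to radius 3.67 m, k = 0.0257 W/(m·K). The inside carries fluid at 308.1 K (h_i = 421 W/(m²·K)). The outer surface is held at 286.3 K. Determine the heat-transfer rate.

Q = 110 W

Treat each layer as a resistance in series:
  R_conv,in = 1/(4πr²h) = 1/(4π·2.95²·421) = 2.172×10^-5 K/W
  R_copper = (1/2.95 − 1/2.97)/(4πk) = 0.002283/(4π·324) = 5.607×10^-7 K/W
  R_polyurethane foam = (1/2.97 − 1/3.67)/(4πk) = 0.06422/(4π·0.0257) = 0.1989 K/W
ΣR = 2.172×10^-5 + 5.607×10^-7 + 0.1989 = 0.1989 K/W
Q = ΔT/ΣR = (308.1 K − 286.3 K)/0.1989 = 110 W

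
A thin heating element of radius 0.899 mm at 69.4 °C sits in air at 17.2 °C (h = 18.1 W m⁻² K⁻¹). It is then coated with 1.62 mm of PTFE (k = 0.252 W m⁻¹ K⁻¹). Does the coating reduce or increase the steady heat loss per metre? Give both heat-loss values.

increases: 5.34 → 12.6 W/m

Critical radius for a cylinder: r_cr = k/h = 0.0139 m = 1.39 cm.
Outer radius after coating: r₂ = 8.99×10^-4 + 0.00162 = 0.002519 m.
Since r₁ < r_cr and r₂ ≤ r_cr, the coating moves toward the maximum at r_cr — heat loss rises.
Bare: R = 1/(2πr₁h) = 9.781 m·K/W; Q = 52.2/9.781 = 5.34 W/m.
Coated: R = R_cond + R_conv = 4.141 m·K/W; Q = 52.2/4.141 = 12.6 W/m.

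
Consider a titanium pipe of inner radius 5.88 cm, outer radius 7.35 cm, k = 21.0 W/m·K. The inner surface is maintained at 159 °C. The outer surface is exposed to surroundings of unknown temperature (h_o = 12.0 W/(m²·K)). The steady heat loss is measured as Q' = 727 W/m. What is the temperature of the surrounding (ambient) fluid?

Series resistances:
  R'_titanium = ln(0.0735/0.0588)/(2πk) = 0.2231/(2π·21.0) = 0.001691 m·K/W
  R'_conv,out = 1/(2πr h) = 1/(2π·0.0735·12.0) = 0.1804 m·K/W
ΣR = 0.1821 m·K/W
ΔT = Q'·ΣR = 727 × 0.1821 = 132.4 K
Heat flows outward, so T_out = T_in − ΔT = 159 − 132.4 = 26.6 °C

T_out = 26.6 °C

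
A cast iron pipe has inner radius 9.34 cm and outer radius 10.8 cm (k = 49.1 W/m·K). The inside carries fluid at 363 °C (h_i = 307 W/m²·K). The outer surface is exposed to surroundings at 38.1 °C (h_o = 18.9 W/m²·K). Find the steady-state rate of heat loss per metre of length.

Q' = 3.87 kW/m

Series thermal resistances, inner to outer:
  R'_conv,in = 1/(2πr h) = 1/(2π·0.0934·307) = 0.005551 m·K/W
  R'_cast iron = ln(0.108/0.0934)/(2πk) = 0.1452/(2π·49.1) = 4.708×10^-4 m·K/W
  R'_conv,out = 1/(2πr h) = 1/(2π·0.108·18.9) = 0.07797 m·K/W
ΣR = 0.005551 + 4.708×10^-4 + 0.07797 = 0.08399 m·K/W
Q' = ΔT/ΣR = (363 °C − 38.1 °C)/0.08399 = 3870 W/m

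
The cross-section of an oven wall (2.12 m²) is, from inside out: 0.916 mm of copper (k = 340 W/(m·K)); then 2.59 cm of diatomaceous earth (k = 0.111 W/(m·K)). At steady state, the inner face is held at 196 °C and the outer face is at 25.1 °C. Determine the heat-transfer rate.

Treat each layer as a resistance in series:
  R_copper = L/(kA) = 9.16×10^-4/(340·2.12) = 1.271×10^-6 K/W
  R_diatomaceous earth = L/(kA) = 0.0259/(0.111·2.12) = 0.1101 K/W
ΣR = 1.271×10^-6 + 0.1101 = 0.1101 K/W
Q = ΔT/ΣR = (196 °C − 25.1 °C)/0.1101 = 1550 W

Q = 1550 W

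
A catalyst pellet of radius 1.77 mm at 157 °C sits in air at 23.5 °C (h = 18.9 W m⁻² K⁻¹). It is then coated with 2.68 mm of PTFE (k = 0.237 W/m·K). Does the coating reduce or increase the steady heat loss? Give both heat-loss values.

Critical radius for a sphere: r_cr = 2k/h = 0.0251 m = 2.51 cm.
Outer radius after coating: r₂ = 0.00177 + 0.00268 = 0.00445 m.
Since r₁ < r_cr and r₂ ≤ r_cr, the coating moves toward the maximum at r_cr — heat loss rises.
Bare: R = 1/(4πr₁²h) = 1344 K/W; Q = 133.5/1344 = 0.0993 W.
Coated: R = R_cond + R_conv = 326.9 K/W; Q = 133.5/326.9 = 0.408 W.

increases: 0.0993 → 0.408 W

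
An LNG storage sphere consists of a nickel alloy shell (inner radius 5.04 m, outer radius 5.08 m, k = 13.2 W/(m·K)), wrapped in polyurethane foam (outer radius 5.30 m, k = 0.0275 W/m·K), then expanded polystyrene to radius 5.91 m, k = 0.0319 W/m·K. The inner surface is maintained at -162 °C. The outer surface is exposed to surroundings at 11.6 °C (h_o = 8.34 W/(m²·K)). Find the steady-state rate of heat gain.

Series thermal resistances, inner to outer:
  R_nickel alloy = (1/5.04 − 1/5.08)/(4πk) = 0.001562/(4π·13.2) = 9.419×10^-6 K/W
  R_polyurethane foam = (1/5.08 − 1/5.30)/(4πk) = 0.008171/(4π·0.0275) = 0.02365 K/W
  R_expanded polystyrene = (1/5.30 − 1/5.91)/(4πk) = 0.01947/(4π·0.0319) = 0.04858 K/W
  R_conv,out = 1/(4πr²h) = 1/(4π·5.91²·8.34) = 2.732×10^-4 K/W
ΣR = 9.419×10^-6 + 0.02365 + 0.04858 + 2.732×10^-4 = 0.07251 K/W
Q = ΔT/ΣR = (-162 °C − 11.6 °C)/0.07251 = -2390 W
(Negative Q ⇒ heat flows inward; heat gain = 2390 W.)

Q = 2.39 kW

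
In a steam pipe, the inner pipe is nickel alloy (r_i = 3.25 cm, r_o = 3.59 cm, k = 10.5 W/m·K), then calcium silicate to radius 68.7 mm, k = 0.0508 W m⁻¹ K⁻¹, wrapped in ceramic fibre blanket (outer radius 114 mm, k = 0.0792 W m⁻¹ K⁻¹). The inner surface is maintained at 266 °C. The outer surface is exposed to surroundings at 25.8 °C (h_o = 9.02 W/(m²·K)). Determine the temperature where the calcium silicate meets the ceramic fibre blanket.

T = 114 °C

Treat each layer as a resistance in series:
  R'_nickel alloy = ln(0.0359/0.0325)/(2πk) = 0.09950/(2π·10.5) = 0.001508 m·K/W
  R'_calcium silicate = ln(0.0687/0.0359)/(2πk) = 0.6490/(2π·0.0508) = 2.033 m·K/W
  R'_ceramic fibre blanket = ln(0.114/0.0687)/(2πk) = 0.5064/(2π·0.0792) = 1.018 m·K/W
  R'_conv,out = 1/(2πr h) = 1/(2π·0.114·9.02) = 0.1548 m·K/W
ΣR = 0.001508 + 2.033 + 1.018 + 0.1548 = 3.207 m·K/W
Q' = ΔT/ΣR = (266 °C − 25.8 °C)/3.207 = 74.90 W/m
From the inner boundary to the calcium silicate/ceramic fibre blanket interface, ΣR_partial = 2.035 m·K/W.
T_interface = T_in − Q'·ΣR_partial = 266 °C − (74.90)(2.035) = 114 °C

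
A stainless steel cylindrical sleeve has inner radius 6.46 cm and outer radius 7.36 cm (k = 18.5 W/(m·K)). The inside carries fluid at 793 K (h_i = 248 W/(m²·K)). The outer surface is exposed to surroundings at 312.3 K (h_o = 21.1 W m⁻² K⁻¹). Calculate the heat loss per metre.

Q' = 4.23 kW/m

Treat each layer as a resistance in series:
  R'_conv,in = 1/(2πr h) = 1/(2π·0.0646·248) = 0.009934 m·K/W
  R'_stainless steel = ln(0.0736/0.0646)/(2πk) = 0.1304/(2π·18.5) = 0.001122 m·K/W
  R'_conv,out = 1/(2πr h) = 1/(2π·0.0736·21.1) = 0.1025 m·K/W
ΣR = 0.009934 + 0.001122 + 0.1025 = 0.1136 m·K/W
Q' = ΔT/ΣR = (793 K − 312.3 K)/0.1136 = 4230 W/m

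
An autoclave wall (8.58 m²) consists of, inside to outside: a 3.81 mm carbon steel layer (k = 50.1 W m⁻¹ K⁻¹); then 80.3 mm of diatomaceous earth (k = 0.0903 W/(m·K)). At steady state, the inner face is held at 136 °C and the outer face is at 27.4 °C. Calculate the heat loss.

Q = 1050 W

Series thermal resistances, inner to outer:
  R_carbon steel = L/(kA) = 0.00381/(50.1·8.58) = 8.863×10^-6 K/W
  R_diatomaceous earth = L/(kA) = 0.0803/(0.0903·8.58) = 0.1036 K/W
ΣR = 8.863×10^-6 + 0.1036 = 0.1036 K/W
Q = ΔT/ΣR = (136 °C − 27.4 °C)/0.1036 = 1050 W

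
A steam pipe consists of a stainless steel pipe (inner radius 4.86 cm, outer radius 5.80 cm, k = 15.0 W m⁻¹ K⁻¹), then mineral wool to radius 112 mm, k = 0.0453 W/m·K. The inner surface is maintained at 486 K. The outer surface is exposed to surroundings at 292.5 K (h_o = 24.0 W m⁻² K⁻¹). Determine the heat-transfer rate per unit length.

Resistance network (inner→outer):
  R'_stainless steel = ln(0.0580/0.0486)/(2πk) = 0.1768/(2π·15.0) = 0.001876 m·K/W
  R'_mineral wool = ln(0.112/0.0580)/(2πk) = 0.6581/(2π·0.0453) = 2.312 m·K/W
  R'_conv,out = 1/(2πr h) = 1/(2π·0.112·24.0) = 0.05921 m·K/W
ΣR = 0.001876 + 2.312 + 0.05921 = 2.373 m·K/W
Q' = ΔT/ΣR = (486 K − 292.5 K)/2.373 = 81.5 W/m

Q' = 81.5 W/m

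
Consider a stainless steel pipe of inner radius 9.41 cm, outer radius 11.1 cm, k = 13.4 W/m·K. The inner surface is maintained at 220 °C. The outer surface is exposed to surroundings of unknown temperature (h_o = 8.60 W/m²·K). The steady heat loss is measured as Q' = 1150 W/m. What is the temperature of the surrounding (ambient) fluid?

Sum the resistances:
  R'_stainless steel = ln(0.111/0.0941)/(2πk) = 0.1652/(2π·13.4) = 0.001962 m·K/W
  R'_conv,out = 1/(2πr h) = 1/(2π·0.111·8.60) = 0.1667 m·K/W
ΣR = 0.1687 m·K/W
ΔT = Q'·ΣR = 1150 × 0.1687 = 194.0 K
Heat flows outward, so T_out = T_in − ΔT = 220 − 194.0 = 26.0 °C

T_out = 26.0 °C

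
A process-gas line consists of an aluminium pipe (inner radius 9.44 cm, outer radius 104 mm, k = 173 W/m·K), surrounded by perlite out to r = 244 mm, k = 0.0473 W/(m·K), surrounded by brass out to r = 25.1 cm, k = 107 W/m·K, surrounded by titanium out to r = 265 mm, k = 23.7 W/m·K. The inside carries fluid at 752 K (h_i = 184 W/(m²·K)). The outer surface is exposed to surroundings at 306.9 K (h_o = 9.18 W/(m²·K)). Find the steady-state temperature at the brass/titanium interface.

Series thermal resistances, inner to outer:
  R'_conv,in = 1/(2πr h) = 1/(2π·0.0944·184) = 0.009163 m·K/W
  R'_aluminium = ln(0.104/0.0944)/(2πk) = 0.09685/(2π·173) = 8.910×10^-5 m·K/W
  R'_perlite = ln(0.244/0.104)/(2πk) = 0.8528/(2π·0.0473) = 2.869 m·K/W
  R'_brass = ln(0.251/0.244)/(2πk) = 0.02828/(2π·107) = 4.207×10^-5 m·K/W
  R'_titanium = ln(0.265/0.251)/(2πk) = 0.05428/(2π·23.7) = 3.645×10^-4 m·K/W
  R'_conv,out = 1/(2πr h) = 1/(2π·0.265·9.18) = 0.06542 m·K/W
ΣR = 0.009163 + 8.910×10^-5 + 2.869 + 4.207×10^-5 + 3.645×10^-4 + 0.06542 = 2.944 m·K/W
Q' = ΔT/ΣR = (752 K − 306.9 K)/2.944 = 151.2 W/m
From the inner boundary to the brass/titanium interface, ΣR_partial = 2.878 m·K/W.
T_interface = T_in − Q'·ΣR_partial = 752 K − (151.2)(2.878) = 316.8 K

T = 316.8 K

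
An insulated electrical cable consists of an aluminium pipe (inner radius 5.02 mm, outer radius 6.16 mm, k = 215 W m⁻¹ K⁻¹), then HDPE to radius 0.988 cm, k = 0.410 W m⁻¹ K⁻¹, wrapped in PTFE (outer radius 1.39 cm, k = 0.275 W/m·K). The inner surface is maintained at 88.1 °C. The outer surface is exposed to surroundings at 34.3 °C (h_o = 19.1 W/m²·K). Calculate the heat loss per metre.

Series thermal resistances, inner to outer:
  R'_aluminium = ln(0.00616/0.00502)/(2πk) = 0.2046/(2π·215) = 1.515×10^-4 m·K/W
  R'_HDPE = ln(0.00988/0.00616)/(2πk) = 0.4724/(2π·0.410) = 0.1834 m·K/W
  R'_PTFE = ln(0.0139/0.00988)/(2πk) = 0.3414/(2π·0.275) = 0.1976 m·K/W
  R'_conv,out = 1/(2πr h) = 1/(2π·0.0139·19.1) = 0.5995 m·K/W
ΣR = 1.515×10^-4 + 0.1834 + 0.1976 + 0.5995 = 0.9807 m·K/W
Q' = ΔT/ΣR = (88.1 °C − 34.3 °C)/0.9807 = 54.9 W/m

Q' = 54.9 W/m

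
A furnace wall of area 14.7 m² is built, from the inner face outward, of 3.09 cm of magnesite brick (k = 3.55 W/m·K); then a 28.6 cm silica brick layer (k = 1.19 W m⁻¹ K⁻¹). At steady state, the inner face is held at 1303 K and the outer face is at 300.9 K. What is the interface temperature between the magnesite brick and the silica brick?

T = 1268 K

Resistance network (inner→outer):
  R_magnesite brick = L/(kA) = 0.0309/(3.55·14.7) = 5.921×10^-4 K/W
  R_silica brick = L/(kA) = 0.286/(1.19·14.7) = 0.01635 K/W
ΣR = 5.921×10^-4 + 0.01635 = 0.01694 K/W
Q = ΔT/ΣR = (1303 K − 300.9 K)/0.01694 = 59160 W
From the inner boundary to the magnesite brick/silica brick interface, ΣR_partial = 5.921×10^-4 K/W.
T_interface = T_in − Q·ΣR_partial = 1303 K − (59160)(5.921×10^-4) = 1268 K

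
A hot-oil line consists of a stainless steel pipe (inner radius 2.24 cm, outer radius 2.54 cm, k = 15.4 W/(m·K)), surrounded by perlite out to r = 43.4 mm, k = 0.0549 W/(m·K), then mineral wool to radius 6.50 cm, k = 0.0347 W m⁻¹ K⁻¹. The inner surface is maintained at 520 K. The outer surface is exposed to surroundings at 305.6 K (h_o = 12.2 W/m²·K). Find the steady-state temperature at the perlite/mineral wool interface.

Treat each layer as a resistance in series:
  R'_stainless steel = ln(0.0254/0.0224)/(2πk) = 0.1257/(2π·15.4) = 0.001299 m·K/W
  R'_perlite = ln(0.0434/0.0254)/(2πk) = 0.5357/(2π·0.0549) = 1.553 m·K/W
  R'_mineral wool = ln(0.0650/0.0434)/(2πk) = 0.4039/(2π·0.0347) = 1.853 m·K/W
  R'_conv,out = 1/(2πr h) = 1/(2π·0.0650·12.2) = 0.2007 m·K/W
ΣR = 0.001299 + 1.553 + 1.853 + 0.2007 = 3.608 m·K/W
Q' = ΔT/ΣR = (520 K − 305.6 K)/3.608 = 59.42 W/m
From the inner boundary to the perlite/mineral wool interface, ΣR_partial = 1.554 m·K/W.
T_interface = T_in − Q'·ΣR_partial = 520 K − (59.42)(1.554) = 428 K

T = 428 K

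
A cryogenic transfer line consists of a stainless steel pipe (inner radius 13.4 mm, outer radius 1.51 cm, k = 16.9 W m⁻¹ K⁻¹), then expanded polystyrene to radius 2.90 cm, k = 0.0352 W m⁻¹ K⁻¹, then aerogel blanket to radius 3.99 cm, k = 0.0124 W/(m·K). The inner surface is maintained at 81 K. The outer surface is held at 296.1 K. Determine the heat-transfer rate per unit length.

Resistance network (inner→outer):
  R'_stainless steel = ln(0.0151/0.0134)/(2πk) = 0.1194/(2π·16.9) = 0.001125 m·K/W
  R'_expanded polystyrene = ln(0.0290/0.0151)/(2πk) = 0.6526/(2π·0.0352) = 2.951 m·K/W
  R'_aerogel blanket = ln(0.0399/0.0290)/(2πk) = 0.3191/(2π·0.0124) = 4.095 m·K/W
ΣR = 0.001125 + 2.951 + 4.095 = 7.047 m·K/W
Q' = ΔT/ΣR = (81 K − 296.1 K)/7.047 = -30.5 W/m
(Negative Q' ⇒ heat flows inward; heat gain = 30.5 W/m.)

Q' = 30.5 W/m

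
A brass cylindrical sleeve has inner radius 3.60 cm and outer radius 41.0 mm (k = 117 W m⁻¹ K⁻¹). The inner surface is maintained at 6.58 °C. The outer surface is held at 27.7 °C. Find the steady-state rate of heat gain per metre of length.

Q' = 2πk·ΔT/ln(r₂/r₁) = 2π × 117 × 21.12 / ln(0.0410/0.0360) = 1.19×10^5 W/m

Q' = 119 kW/m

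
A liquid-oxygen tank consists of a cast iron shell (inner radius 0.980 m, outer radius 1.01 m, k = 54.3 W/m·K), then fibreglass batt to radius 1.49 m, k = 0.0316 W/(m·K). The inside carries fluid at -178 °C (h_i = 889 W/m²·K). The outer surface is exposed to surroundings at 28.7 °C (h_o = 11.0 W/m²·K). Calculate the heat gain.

Q = 256 W

Treat each layer as a resistance in series:
  R_conv,in = 1/(4πr²h) = 1/(4π·0.980²·889) = 9.320×10^-5 K/W
  R_cast iron = (1/0.980 − 1/1.01)/(4πk) = 0.03031/(4π·54.3) = 4.442×10^-5 K/W
  R_fibreglass batt = (1/1.01 − 1/1.49)/(4πk) = 0.3190/(4π·0.0316) = 0.8032 K/W
  R_conv,out = 1/(4πr²h) = 1/(4π·1.49²·11.0) = 0.003259 K/W
ΣR = 9.320×10^-5 + 4.442×10^-5 + 0.8032 + 0.003259 = 0.8066 K/W
Q = ΔT/ΣR = (-178 °C − 28.7 °C)/0.8066 = -256 W
(Negative Q ⇒ heat flows inward; heat gain = 256 W.)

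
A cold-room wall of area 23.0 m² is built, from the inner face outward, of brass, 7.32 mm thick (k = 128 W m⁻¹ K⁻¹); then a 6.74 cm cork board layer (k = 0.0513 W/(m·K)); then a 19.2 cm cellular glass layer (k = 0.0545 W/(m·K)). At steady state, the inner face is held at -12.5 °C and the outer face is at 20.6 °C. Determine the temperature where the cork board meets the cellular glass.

Resistance network (inner→outer):
  R_brass = L/(kA) = 0.00732/(128·23.0) = 2.486×10^-6 K/W
  R_cork board = L/(kA) = 0.0674/(0.0513·23.0) = 0.05712 K/W
  R_cellular glass = L/(kA) = 0.192/(0.0545·23.0) = 0.1532 K/W
ΣR = 2.486×10^-6 + 0.05712 + 0.1532 = 0.2103 K/W
Q = ΔT/ΣR = (-12.5 °C − 20.6 °C)/0.2103 = -157.4 W
From the inner boundary to the cork board/cellular glass interface, ΣR_partial = 0.05712 K/W.
T_interface = T_in − Q·ΣR_partial = -12.5 °C − (-157.4)(0.05712) = -3.51 °C

T = -3.51 °C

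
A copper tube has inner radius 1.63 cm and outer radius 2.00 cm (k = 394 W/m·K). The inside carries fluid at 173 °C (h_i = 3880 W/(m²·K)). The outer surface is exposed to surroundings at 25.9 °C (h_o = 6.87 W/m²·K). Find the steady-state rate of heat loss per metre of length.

Q' = 127 W/m

Resistance network (inner→outer):
  R'_conv,in = 1/(2πr h) = 1/(2π·0.0163·3880) = 0.002517 m·K/W
  R'_copper = ln(0.0200/0.0163)/(2πk) = 0.2046/(2π·394) = 8.263×10^-5 m·K/W
  R'_conv,out = 1/(2πr h) = 1/(2π·0.0200·6.87) = 1.158 m·K/W
ΣR = 0.002517 + 8.263×10^-5 + 1.158 = 1.161 m·K/W
Q' = ΔT/ΣR = (173 °C − 25.9 °C)/1.161 = 127 W/m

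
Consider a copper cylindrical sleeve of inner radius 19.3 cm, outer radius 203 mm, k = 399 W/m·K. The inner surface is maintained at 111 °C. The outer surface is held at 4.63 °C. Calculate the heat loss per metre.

Q' = 2πk·ΔT/ln(r₂/r₁) = 2π × 399 × 106.37 / ln(0.203/0.193) = 5.28×10^6 W/m

Q' = 5280 kW/m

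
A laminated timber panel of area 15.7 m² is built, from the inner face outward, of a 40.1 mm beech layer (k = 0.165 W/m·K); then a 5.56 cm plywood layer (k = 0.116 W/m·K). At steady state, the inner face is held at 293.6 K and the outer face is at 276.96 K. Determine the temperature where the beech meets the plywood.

Treat each layer as a resistance in series:
  R_beech = L/(kA) = 0.0401/(0.165·15.7) = 0.01548 K/W
  R_plywood = L/(kA) = 0.0556/(0.116·15.7) = 0.03053 K/W
ΣR = 0.01548 + 0.03053 = 0.04601 K/W
Q = ΔT/ΣR = (293.6 K − 276.96 K)/0.04601 = 361.7 W
From the inner boundary to the beech/plywood interface, ΣR_partial = 0.01548 K/W.
T_interface = T_in − Q·ΣR_partial = 293.6 K − (361.7)(0.01548) = 288.0 K

T = 288.0 K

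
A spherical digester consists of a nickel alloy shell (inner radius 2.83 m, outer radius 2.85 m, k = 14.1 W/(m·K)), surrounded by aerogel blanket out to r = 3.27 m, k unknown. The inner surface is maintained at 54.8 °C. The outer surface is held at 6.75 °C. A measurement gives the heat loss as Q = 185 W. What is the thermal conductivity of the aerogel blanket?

k = 0.0138 W/m·K

ΣR = ΔT/Q = |54.8 − 6.75|/185 = 0.2597 K/W
Known resistances:
  R_nickel alloy = (1/2.83 − 1/2.85)/(4πk) = 0.002480/(4π·14.1) = 1.399×10^-5 K/W
R_aerogel blanket = ΣR − ΣR_known = 0.2597 − 1.399×10^-5 = 0.2597 K/W
(1/r₁−1/r₂)/(4πk) = 0.2597 ⇒ k = 0.04507/(4π·0.2597) = 0.0138 W/m·K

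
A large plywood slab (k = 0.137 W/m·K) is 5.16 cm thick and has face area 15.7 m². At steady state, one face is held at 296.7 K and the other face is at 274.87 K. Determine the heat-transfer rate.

Q = kA·ΔT/L = 0.137 × 15.7 × |296.7 K − 274.87 K| / 0.0516 = 910 W

Q = 910 W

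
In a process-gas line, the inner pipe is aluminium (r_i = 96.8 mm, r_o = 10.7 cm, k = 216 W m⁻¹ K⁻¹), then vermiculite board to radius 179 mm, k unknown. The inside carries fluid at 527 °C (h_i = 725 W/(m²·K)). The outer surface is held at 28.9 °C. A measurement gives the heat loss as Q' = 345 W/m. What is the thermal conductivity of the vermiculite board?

ΣR = ΔT/Q' = |527 − 28.9|/345 = 1.444 m·K/W
Known resistances:
  R'_conv,in = 1/(2πr h) = 1/(2π·0.0968·725) = 0.002268 m·K/W
  R'_aluminium = ln(0.107/0.0968)/(2πk) = 0.1002/(2π·216) = 7.382×10^-5 m·K/W
R_vermiculite board = ΣR − ΣR_known = 1.444 − 0.002342 = 1.442 m·K/W
ln(r₂/r₁)/(2πk) = 1.442 ⇒ k = 0.5146/(2π·1.442) = 0.0568 W/m·K

k = 0.0568 W/m·K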